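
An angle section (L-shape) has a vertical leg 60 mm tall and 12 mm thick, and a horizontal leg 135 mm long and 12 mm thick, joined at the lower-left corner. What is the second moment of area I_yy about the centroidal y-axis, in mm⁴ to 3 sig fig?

Treat the section as a set of non-overlapping primitives; coordinates are from the bounding-box lower-left.
Vertical leg: 12 × 60, A = 720 mm², x = 6 mm, Ī = 8 640 mm⁴.
Horizontal leg (remainder): 123 × 12, A = 1 476 mm², x = 73.5 mm, Ī = 1 860 867 mm⁴.
Centroid: x̄ = ΣA·x / ΣA = 51.369 mm.
Transfer each piece to the centroidal y-axis using Ī + A·d² with d = x − 51.369:
  vertical leg: d = -45.369 mm → contributes +1 490 640 mm⁴
  horizontal leg (remainder): d = 22.131 mm → contributes +2 583 794 mm⁴
Total I = 4 074 433 mm⁴.

I_yy ≈ 4.07 × 10⁶ mm⁴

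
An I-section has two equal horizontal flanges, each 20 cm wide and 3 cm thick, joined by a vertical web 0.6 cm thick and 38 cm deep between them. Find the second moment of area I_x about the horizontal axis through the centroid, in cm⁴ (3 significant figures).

Decompose the section into non-overlapping parts with the origin at the bottom-left of its bounding rectangle.
Bottom flange: 20 × 3, A = 60 cm², y = 1.5 cm, Ī = 45 cm⁴.
Web: 0.6 × 38, A = 22.8 cm², y = 22 cm, Ī = 2743.6 cm⁴.
Top flange: 20 × 3, A = 60 cm², y = 42.5 cm, Ī = 45 cm⁴.
By symmetry the centroid is at mid-height, ȳ = 22 cm.
Transfer each piece to the horizontal axis through the centroid using Ī + A·d² with d = y − 22:
  bottom flange: d = -20.5 cm → contributes +25 260 cm⁴
  web: d = 0 cm → contributes +2743.6 cm⁴
  top flange: d = 20.5 cm → contributes +25 260 cm⁴
Total I = 53 264 cm⁴.

I_x ≈ 5.33 × 10⁴ cm⁴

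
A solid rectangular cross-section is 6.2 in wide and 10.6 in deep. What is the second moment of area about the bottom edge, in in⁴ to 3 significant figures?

I_base ≈ 2460 in⁴

The section: 6.2 × 10.6, A = 65.72 in², y = 5.3 in, Ī = 615.36 in⁴.
Transfer it to the base of the section using Ī + A·d² with d = y − 0:
  the section: d = 5.3 in → contributes +2461.4 in⁴
Total I = 2461.4 in⁴.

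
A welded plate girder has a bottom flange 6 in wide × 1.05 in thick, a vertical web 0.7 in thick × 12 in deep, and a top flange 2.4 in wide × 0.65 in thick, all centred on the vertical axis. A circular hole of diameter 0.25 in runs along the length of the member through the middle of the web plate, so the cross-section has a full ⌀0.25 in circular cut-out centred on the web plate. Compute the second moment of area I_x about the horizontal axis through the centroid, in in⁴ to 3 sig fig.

Treat the section as a set of non-overlapping primitives; coordinates are from the bounding-box lower-left.
Bottom plate: 6 × 1.05, A = 6.3 in², y = 0.525 in, Ī = 0.57881 in⁴.
Web plate: 0.7 × 12, A = 8.4 in², y = 7.05 in, Ī = 100.8 in⁴.
Top plate: 2.4 × 0.65, A = 1.56 in², y = 13.375 in, Ī = 0.054925 in⁴.
Hole (subtracted): ⌀0.25, A = 0.049087 in², y = 7.05 in, Ī = 0.00019175 in⁴.
Centroid: ȳ = ΣA·y / ΣA = 5.1229 in.
Transfer each piece to the horizontal axis through the centroid using Ī + A·d² with d = y − 5.1229:
  bottom plate: d = -4.5979 in → contributes +133.76 in⁴
  web plate: d = 1.9271 in → contributes +132 in⁴
  top plate: d = 8.2521 in → contributes +106.29 in⁴
  hole: d = 1.9271 in → contributes −0.18249 in⁴
Total I = 371.86 in⁴.

I_x ≈ 372 in⁴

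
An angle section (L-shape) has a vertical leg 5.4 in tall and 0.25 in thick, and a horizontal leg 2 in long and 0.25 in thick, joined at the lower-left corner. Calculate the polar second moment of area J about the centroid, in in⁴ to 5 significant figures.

J ≈ 5.9228 in⁴

Decompose the section into non-overlapping parts with the origin at the bottom-left of its bounding rectangle.
Vertical leg: 0.25 × 5.4, A = 1.35 in², y = 2.7 in, Ī = 3.2805 in⁴.
Horizontal leg (remainder): 1.75 × 0.25, A = 0.4375 in², y = 0.125 in, Ī = 0.002278646 in⁴.
Centroid: ȳ = ΣA·y / ΣA = 2.069755 in.
Transfer each piece to the centroidal x-axis using Ī + A·d² with d = y − 2.069755:
  vertical leg: d = 0.6302448 in → contributes +3.816731 in⁴
  horizontal leg (remainder): d = -1.944755 in → contributes +1.656936 in⁴
Total I = 5.473667 in⁴.
For the y-axis: x̄ = 0.3697552 in.
Repeating about the centroidal y-axis gives I_y = 0.4491045 in⁴.
Polar second moment: J = I_x + I_y = 5.922771 in⁴.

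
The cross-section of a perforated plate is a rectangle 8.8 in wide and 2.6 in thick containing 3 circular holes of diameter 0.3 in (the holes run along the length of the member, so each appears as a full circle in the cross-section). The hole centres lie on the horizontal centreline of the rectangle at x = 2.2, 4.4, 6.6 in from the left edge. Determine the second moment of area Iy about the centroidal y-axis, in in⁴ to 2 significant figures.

Decompose the section into non-overlapping parts with the origin at the bottom-left of its bounding rectangle.
Plate: 8.8 × 2.6, A = 22.88 in², x = 4.4 in, Ī = 147.7 in⁴.
Hole 1 (subtracted): ⌀0.3, A = 0.07069 in², x = 2.2 in, Ī = 0.0003976 in⁴.
Hole 2 (subtracted): ⌀0.3, A = 0.07069 in², x = 4.4 in, Ī = 0.0003976 in⁴.
Hole 3 (subtracted): ⌀0.3, A = 0.07069 in², x = 6.6 in, Ī = 0.0003976 in⁴.
By symmetry the centroid is at mid-width, x̄ = 4.4 in.
Transfer each piece to the centroidal y-axis using Ī + A·d² with d = x − 4.4:
  plate: d = 0 in → contributes +147.7 in⁴
  hole 1: d = -2.2 in → contributes −0.3425 in⁴
  hole 2: d = 0 in → contributes −0.0003976 in⁴
  hole 3: d = 2.2 in → contributes −0.3425 in⁴
Total I = 147 in⁴.

Iy ≈ 150 in⁴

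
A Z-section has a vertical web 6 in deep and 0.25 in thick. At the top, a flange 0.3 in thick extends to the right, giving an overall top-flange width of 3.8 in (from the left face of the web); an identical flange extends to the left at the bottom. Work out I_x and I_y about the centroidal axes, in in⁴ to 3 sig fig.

Split into non-overlapping primitives; take the origin at the lower-left of the bounding box.
Web: 0.25 × 6, A = 1.5 in², y = 3 in, Ī = 4.5 in⁴.
Top flange (beyond web): 3.55 × 0.3, A = 1.065 in², y = 5.85 in, Ī = 0.0079875 in⁴.
Bottom flange (beyond web): 3.55 × 0.3, A = 1.065 in², y = 0.15 in, Ī = 0.0079875 in⁴.
Centroid: ȳ = ΣA·y / ΣA = 3 in.
Transfer each piece to the centroidal x-axis using Ī + A·d² with d = y − 3:
  web: d = 0 in → contributes +4.5 in⁴
  top flange (beyond web): d = 2.85 in → contributes +8.6585 in⁴
  bottom flange (beyond web): d = -2.85 in → contributes +8.6585 in⁴
Total I = 21.817 in⁴.
For the y-axis: x̄ = 3.675 in.
Repeating about the centroidal y-axis gives I_y = 9.9341 in⁴.

I_x ≈ 21.8 in⁴, I_y ≈ 9.93 in⁴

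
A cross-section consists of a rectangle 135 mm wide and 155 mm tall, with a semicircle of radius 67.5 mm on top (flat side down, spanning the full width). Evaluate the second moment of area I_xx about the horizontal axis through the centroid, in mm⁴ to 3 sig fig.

Treat the section as a set of non-overlapping primitives; coordinates are from the bounding-box lower-left.
Rectangular body: 135 × 155, A = 20 925 mm², y = 77.5 mm, Ī = 41 893 594 mm⁴.
Semicircular cap: semicircle r = 67.5, A = 7156.9 mm², y = 183.65 mm, Ī = 2 278 490 mm⁴.
Centroid: ȳ = ΣA·y / ΣA = 104.55 mm.
Transfer each piece to the horizontal axis through the centroid using Ī + A·d² with d = y − 104.55:
  rectangular body: d = -27.053 mm → contributes +57 207 599 mm⁴
  semicircular cap: d = 79.095 mm → contributes +47 052 588 mm⁴
Total I = 104 260 188 mm⁴.

I_xx ≈ 1.04 × 10⁸ mm⁴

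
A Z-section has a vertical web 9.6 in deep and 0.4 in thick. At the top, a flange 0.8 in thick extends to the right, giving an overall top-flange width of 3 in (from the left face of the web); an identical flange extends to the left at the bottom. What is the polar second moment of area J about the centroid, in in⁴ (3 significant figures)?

Split into non-overlapping primitives; take the origin at the lower-left of the bounding box.
Web: 0.4 × 9.6, A = 3.84 in², y = 4.8 in, Ī = 29.491 in⁴.
Top flange (beyond web): 2.6 × 0.8, A = 2.08 in², y = 9.2 in, Ī = 0.11093 in⁴.
Bottom flange (beyond web): 2.6 × 0.8, A = 2.08 in², y = 0.4 in, Ī = 0.11093 in⁴.
Centroid: ȳ = ΣA·y / ΣA = 4.8 in.
Transfer each piece to the centroidal x-axis using Ī + A·d² with d = y − 4.8:
  web: d = 0 in → contributes +29.491 in⁴
  top flange (beyond web): d = 4.4 in → contributes +40.38 in⁴
  bottom flange (beyond web): d = -4.4 in → contributes +40.38 in⁴
Total I = 110.25 in⁴.
For the y-axis: x̄ = 2.8 in.
Repeating about the centroidal y-axis gives I_y = 11.755 in⁴.
Polar second moment: J = I_x + I_y = 122.01 in⁴.

J ≈ 122 in⁴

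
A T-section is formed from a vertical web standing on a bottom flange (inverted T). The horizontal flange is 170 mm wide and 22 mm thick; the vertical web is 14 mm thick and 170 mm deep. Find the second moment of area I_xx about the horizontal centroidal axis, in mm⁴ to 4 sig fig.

I_xx ≈ 1.929 × 10⁷ mm⁴

Decompose the section into non-overlapping parts with the origin at the bottom-left of its bounding rectangle.
Flange: 170 × 22, A = 3 740 mm², y = 11 mm, Ī = 150 847 mm⁴.
Web: 14 × 170, A = 2 380 mm², y = 107 mm, Ī = 5 731 833 mm⁴.
Centroid: ȳ = ΣA·y / ΣA = 48.3333 mm.
Transfer each piece to the horizontal centroidal axis using Ī + A·d² with d = y − 48.3333:
  flange: d = -37.3333 mm → contributes +5 363 576 mm⁴
  web: d = 58.6667 mm → contributes +13 923 264 mm⁴
Total I = 19 286 840 mm⁴.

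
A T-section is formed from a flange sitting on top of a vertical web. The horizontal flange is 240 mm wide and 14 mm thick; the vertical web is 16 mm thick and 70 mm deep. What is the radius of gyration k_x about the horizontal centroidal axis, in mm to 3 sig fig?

k_x ≈ 21.1 mm

Split into non-overlapping primitives; take the origin at the lower-left of the bounding box.
Flange: 240 × 14, A = 3 360 mm², y = 77 mm, Ī = 54 880 mm⁴.
Web: 16 × 70, A = 1 120 mm², y = 35 mm, Ī = 457 333 mm⁴.
Centroid: ȳ = ΣA·y / ΣA = 66.5 mm.
Transfer each piece to the horizontal centroidal axis using Ī + A·d² with d = y − 66.5:
  flange: d = 10.5 mm → contributes +425 320 mm⁴
  web: d = -31.5 mm → contributes +1 568 653 mm⁴
Total I = 1 993 973 mm⁴.
Radius of gyration: k = √(I/A) = √(1 993 973 / 4 480) = 21.097 mm.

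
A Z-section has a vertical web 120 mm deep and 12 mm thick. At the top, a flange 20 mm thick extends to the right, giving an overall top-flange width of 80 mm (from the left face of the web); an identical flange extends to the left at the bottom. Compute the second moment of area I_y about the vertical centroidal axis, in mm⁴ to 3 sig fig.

Split into non-overlapping primitives; take the origin at the lower-left of the bounding box.
Web: 12 × 120, A = 1 440 mm², x = 74 mm, Ī = 17 280 mm⁴.
Top flange (beyond web): 68 × 20, A = 1 360 mm², x = 114 mm, Ī = 524 053 mm⁴.
Bottom flange (beyond web): 68 × 20, A = 1 360 mm², x = 34 mm, Ī = 524 053 mm⁴.
Centroid: x̄ = ΣA·x / ΣA = 74 mm.
Transfer each piece to the vertical centroidal axis using Ī + A·d² with d = x − 74:
  web: d = 0 mm → contributes +17 280 mm⁴
  top flange (beyond web): d = 40 mm → contributes +2 700 053 mm⁴
  bottom flange (beyond web): d = -40 mm → contributes +2 700 053 mm⁴
Total I = 5 417 387 mm⁴.

I_y ≈ 5.42 × 10⁶ mm⁴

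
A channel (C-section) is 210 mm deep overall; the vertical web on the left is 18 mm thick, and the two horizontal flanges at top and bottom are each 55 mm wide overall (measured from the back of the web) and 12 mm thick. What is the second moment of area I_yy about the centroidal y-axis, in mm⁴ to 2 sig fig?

Split into non-overlapping primitives; take the origin at the lower-left of the bounding box.
Web: 18 × 210, A = 3 780 mm², x = 9 mm, Ī = 102 060 mm⁴.
Top flange (beyond web): 37 × 12, A = 444 mm², x = 36.5 mm, Ī = 50 653 mm⁴.
Bottom flange (beyond web): 37 × 12, A = 444 mm², x = 36.5 mm, Ī = 50 653 mm⁴.
Centroid: x̄ = ΣA·x / ΣA = 14.23 mm.
Transfer each piece to the centroidal y-axis using Ī + A·d² with d = x − 14.23:
  web: d = -5.231 mm → contributes +205 508 mm⁴
  top flange (beyond web): d = 22.27 mm → contributes +270 829 mm⁴
  bottom flange (beyond web): d = 22.27 mm → contributes +270 829 mm⁴
Total I = 747 166 mm⁴.

I_yy ≈ 7.5 × 10⁵ mm⁴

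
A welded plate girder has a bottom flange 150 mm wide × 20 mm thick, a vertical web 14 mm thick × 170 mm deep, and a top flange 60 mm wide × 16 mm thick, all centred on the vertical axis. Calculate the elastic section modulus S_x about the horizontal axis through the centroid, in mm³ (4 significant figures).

S_x ≈ 2.668 × 10⁵ mm³

Split into non-overlapping primitives; take the origin at the lower-left of the bounding box.
Bottom plate: 150 × 20, A = 3 000 mm², y = 10 mm, Ī = 100 000 mm⁴.
Web plate: 14 × 170, A = 2 380 mm², y = 105 mm, Ī = 5 731 833 mm⁴.
Top plate: 60 × 16, A = 960 mm², y = 198 mm, Ī = 20 480 mm⁴.
Centroid: ȳ = ΣA·y / ΣA = 74.1293 mm.
Transfer each piece to the horizontal axis through the centroid using Ī + A·d² with d = y − 74.1293:
  bottom plate: d = -64.1293 mm → contributes +12 437 716 mm⁴
  web plate: d = 30.8707 mm → contributes +7 999 968 mm⁴
  top plate: d = 123.871 mm → contributes +14 750 663 mm⁴
Total I = 35 188 347 mm⁴.
Extreme fibre distance c = 131.871 mm; S = I/c = 266 840 mm³.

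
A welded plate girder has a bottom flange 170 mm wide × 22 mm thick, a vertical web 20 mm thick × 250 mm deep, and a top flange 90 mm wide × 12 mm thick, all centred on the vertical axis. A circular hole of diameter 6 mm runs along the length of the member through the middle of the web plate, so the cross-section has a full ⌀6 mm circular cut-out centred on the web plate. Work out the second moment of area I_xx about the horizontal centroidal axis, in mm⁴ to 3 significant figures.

I_xx ≈ 1.00 × 10⁸ mm⁴

Break the section into simple shapes (no overlaps), measuring from the bottom-left corner of the bounding box.
Bottom plate: 170 × 22, A = 3 740 mm², y = 11 mm, Ī = 150 847 mm⁴.
Web plate: 20 × 250, A = 5 000 mm², y = 147 mm, Ī = 26 041 667 mm⁴.
Top plate: 90 × 12, A = 1 080 mm², y = 278 mm, Ī = 12 960 mm⁴.
Hole (subtracted): ⌀6, A = 28.274 mm², y = 147 mm, Ī = 63.617 mm⁴.
Centroid: ȳ = ΣA·y / ΣA = 109.5 mm.
Transfer each piece to the horizontal centroidal axis using Ī + A·d² with d = y − 109.5:
  bottom plate: d = -98.503 mm → contributes +36 439 497 mm⁴
  web plate: d = 37.497 mm → contributes +33 071 779 mm⁴
  top plate: d = 168.5 mm → contributes +30 675 486 mm⁴
  hole: d = 37.497 mm → contributes −39 818 mm⁴
Total I = 100 146 944 mm⁴.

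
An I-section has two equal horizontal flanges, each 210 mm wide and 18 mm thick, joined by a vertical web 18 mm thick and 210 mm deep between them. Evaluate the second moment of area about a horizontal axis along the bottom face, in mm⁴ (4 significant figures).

Decompose the section into non-overlapping parts with the origin at the bottom-left of its bounding rectangle.
Bottom flange: 210 × 18, A = 3 780 mm², y = 9 mm, Ī = 102 060 mm⁴.
Web: 18 × 210, A = 3 780 mm², y = 123 mm, Ī = 13 891 500 mm⁴.
Top flange: 210 × 18, A = 3 780 mm², y = 237 mm, Ī = 102 060 mm⁴.
Transfer each piece to the bottom edge using Ī + A·d² with d = y − 0:
  bottom flange: d = 9 mm → contributes +408 240 mm⁴
  web: d = 123 mm → contributes +71 079 120 mm⁴
  top flange: d = 237 mm → contributes +212 420 880 mm⁴
Total I = 283 908 240 mm⁴.

I_base ≈ 2.839 × 10⁸ mm⁴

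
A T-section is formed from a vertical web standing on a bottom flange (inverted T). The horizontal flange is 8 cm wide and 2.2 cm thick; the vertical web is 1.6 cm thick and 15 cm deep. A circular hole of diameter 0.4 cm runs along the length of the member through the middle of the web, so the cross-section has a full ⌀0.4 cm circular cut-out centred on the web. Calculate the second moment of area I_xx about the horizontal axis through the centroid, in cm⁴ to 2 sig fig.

I_xx ≈ 1200 cm⁴

Treat the section as a set of non-overlapping primitives; coordinates are from the bounding-box lower-left.
Flange: 8 × 2.2, A = 17.6 cm², y = 1.1 cm, Ī = 7.099 cm⁴.
Web: 1.6 × 15, A = 24 cm², y = 9.7 cm, Ī = 450 cm⁴.
Hole (subtracted): ⌀0.4, A = 0.1257 cm², y = 9.7 cm, Ī = 0.001257 cm⁴.
Centroid: ȳ = ΣA·y / ΣA = 6.051 cm.
Transfer each piece to the horizontal axis through the centroid using Ī + A·d² with d = y − 6.051:
  flange: d = -4.951 cm → contributes +438.4 cm⁴
  web: d = 3.649 cm → contributes +769.6 cm⁴
  hole: d = 3.649 cm → contributes −1.675 cm⁴
Total I = 1 206 cm⁴.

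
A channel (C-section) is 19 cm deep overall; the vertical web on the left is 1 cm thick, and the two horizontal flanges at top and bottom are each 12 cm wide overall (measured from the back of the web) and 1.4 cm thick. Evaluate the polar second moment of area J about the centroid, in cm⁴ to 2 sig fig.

Split into non-overlapping primitives; take the origin at the lower-left of the bounding box.
Web: 1 × 19, A = 19 cm², y = 9.5 cm, Ī = 571.6 cm⁴.
Top flange (beyond web): 11 × 1.4, A = 15.4 cm², y = 18.3 cm, Ī = 2.515 cm⁴.
Bottom flange (beyond web): 11 × 1.4, A = 15.4 cm², y = 0.7 cm, Ī = 2.515 cm⁴.
By symmetry the centroid is at mid-height, ȳ = 9.5 cm.
Transfer each piece to the centroidal x-axis using Ī + A·d² with d = y − 9.5:
  web: d = 0 cm → contributes +571.6 cm⁴
  top flange (beyond web): d = 8.8 cm → contributes +1 195 cm⁴
  bottom flange (beyond web): d = -8.8 cm → contributes +1 195 cm⁴
Total I = 2 962 cm⁴.
For the y-axis: x̄ = 4.211 cm.
Repeating about the centroidal y-axis gives I_y = 735.2 cm⁴.
Polar second moment: J = I_x + I_y = 3 697 cm⁴.

J ≈ 3700 cm⁴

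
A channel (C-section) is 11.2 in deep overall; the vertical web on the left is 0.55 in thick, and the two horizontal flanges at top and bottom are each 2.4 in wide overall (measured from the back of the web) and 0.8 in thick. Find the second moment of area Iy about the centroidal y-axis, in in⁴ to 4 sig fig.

Iy ≈ 3.878 in⁴

Decompose the section into non-overlapping parts with the origin at the bottom-left of its bounding rectangle.
Web: 0.55 × 11.2, A = 6.16 in², x = 0.275 in, Ī = 0.155283 in⁴.
Top flange (beyond web): 1.85 × 0.8, A = 1.48 in², x = 1.475 in, Ī = 0.422108 in⁴.
Bottom flange (beyond web): 1.85 × 0.8, A = 1.48 in², x = 1.475 in, Ī = 0.422108 in⁴.
Centroid: x̄ = ΣA·x / ΣA = 0.664474 in.
Transfer each piece to the centroidal y-axis using Ī + A·d² with d = x − 0.664474:
  web: d = -0.389474 in → contributes +1.08969 in⁴
  top flange (beyond web): d = 0.810526 in → contributes +1.3944 in⁴
  bottom flange (beyond web): d = 0.810526 in → contributes +1.3944 in⁴
Total I = 3.87849 in⁴.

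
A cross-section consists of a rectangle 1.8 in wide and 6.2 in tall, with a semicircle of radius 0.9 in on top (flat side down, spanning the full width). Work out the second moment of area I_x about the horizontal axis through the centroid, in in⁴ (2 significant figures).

I_x ≈ 50 in⁴

Decompose the section into non-overlapping parts with the origin at the bottom-left of its bounding rectangle.
Rectangular body: 1.8 × 6.2, A = 11.16 in², y = 3.1 in, Ī = 35.75 in⁴.
Semicircular cap: semicircle r = 0.9, A = 1.272 in², y = 6.582 in, Ī = 0.07201 in⁴.
Centroid: ȳ = ΣA·y / ΣA = 3.456 in.
Transfer each piece to the horizontal axis through the centroid using Ī + A·d² with d = y − 3.456:
  rectangular body: d = -0.3564 in → contributes +37.17 in⁴
  semicircular cap: d = 3.126 in → contributes +12.5 in⁴
Total I = 49.67 in⁴.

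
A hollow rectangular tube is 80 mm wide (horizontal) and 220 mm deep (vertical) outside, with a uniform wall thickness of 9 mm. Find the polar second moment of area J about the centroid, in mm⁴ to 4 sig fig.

J ≈ 3.378 × 10⁷ mm⁴

Split into non-overlapping primitives; take the origin at the lower-left of the bounding box.
Outer rectangle: 80 × 220, A = 17 600 mm², y = 110 mm, Ī = 70 986 667 mm⁴.
Inner void (subtracted): 62 × 202, A = 12 524 mm², y = 110 mm, Ī = 42 585 775 mm⁴.
By symmetry the centroid is at mid-height, ȳ = 110 mm.
All pieces are centred on the centroidal x-axis, so I = ΣĪ (holes subtracted) = 28 400 892 mm⁴.
Repeating about the centroidal y-axis gives I_y = 5 374 812 mm⁴.
Polar second moment: J = I_x + I_y = 33 775 704 mm⁴.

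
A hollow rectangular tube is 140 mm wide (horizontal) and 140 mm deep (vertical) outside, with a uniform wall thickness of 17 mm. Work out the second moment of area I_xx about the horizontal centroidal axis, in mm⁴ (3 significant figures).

I_xx ≈ 2.15 × 10⁷ mm⁴

Split into non-overlapping primitives; take the origin at the lower-left of the bounding box.
Outer rectangle: 140 × 140, A = 19 600 mm², y = 70 mm, Ī = 32 013 333 mm⁴.
Inner void (subtracted): 106 × 106, A = 11 236 mm², y = 70 mm, Ī = 10 520 641 mm⁴.
By symmetry the centroid is at mid-height, ȳ = 70 mm.
All pieces are centred on the horizontal centroidal axis, so I = ΣĪ (holes subtracted) = 21 492 692 mm⁴.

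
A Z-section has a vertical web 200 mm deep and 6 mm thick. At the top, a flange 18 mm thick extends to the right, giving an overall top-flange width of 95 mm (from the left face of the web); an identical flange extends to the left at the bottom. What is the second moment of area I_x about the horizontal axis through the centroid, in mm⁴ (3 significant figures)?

I_x ≈ 3.06 × 10⁷ mm⁴

Treat the section as a set of non-overlapping primitives; coordinates are from the bounding-box lower-left.
Web: 6 × 200, A = 1 200 mm², y = 100 mm, Ī = 4 000 000 mm⁴.
Top flange (beyond web): 89 × 18, A = 1 602 mm², y = 191 mm, Ī = 43 254 mm⁴.
Bottom flange (beyond web): 89 × 18, A = 1 602 mm², y = 9 mm, Ī = 43 254 mm⁴.
Centroid: ȳ = ΣA·y / ΣA = 100 mm.
Transfer each piece to the horizontal axis through the centroid using Ī + A·d² with d = y − 100:
  web: d = 0 mm → contributes +4 000 000 mm⁴
  top flange (beyond web): d = 91 mm → contributes +13 309 416 mm⁴
  bottom flange (beyond web): d = -91 mm → contributes +13 309 416 mm⁴
Total I = 30 618 832 mm⁴.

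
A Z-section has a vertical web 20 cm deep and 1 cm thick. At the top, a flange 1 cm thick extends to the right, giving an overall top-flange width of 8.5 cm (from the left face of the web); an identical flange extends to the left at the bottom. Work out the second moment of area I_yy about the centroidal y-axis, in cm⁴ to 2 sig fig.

I_yy ≈ 340 cm⁴

Treat the section as a set of non-overlapping primitives; coordinates are from the bounding-box lower-left.
Web: 1 × 20, A = 20 cm², x = 8 cm, Ī = 1.667 cm⁴.
Top flange (beyond web): 7.5 × 1, A = 7.5 cm², x = 12.25 cm, Ī = 35.16 cm⁴.
Bottom flange (beyond web): 7.5 × 1, A = 7.5 cm², x = 3.75 cm, Ī = 35.16 cm⁴.
Centroid: x̄ = ΣA·x / ΣA = 8 cm.
Transfer each piece to the centroidal y-axis using Ī + A·d² with d = x − 8:
  web: d = 0 cm → contributes +1.667 cm⁴
  top flange (beyond web): d = 4.25 cm → contributes +170.6 cm⁴
  bottom flange (beyond web): d = -4.25 cm → contributes +170.6 cm⁴
Total I = 342.9 cm⁴.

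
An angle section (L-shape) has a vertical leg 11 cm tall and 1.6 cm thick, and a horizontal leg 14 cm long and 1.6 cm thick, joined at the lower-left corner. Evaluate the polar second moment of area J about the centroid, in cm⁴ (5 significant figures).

J ≈ 1102.7 cm⁴

Split into non-overlapping primitives; take the origin at the lower-left of the bounding box.
Vertical leg: 1.6 × 11, A = 17.6 cm², y = 5.5 cm, Ī = 177.4667 cm⁴.
Horizontal leg (remainder): 12.4 × 1.6, A = 19.84 cm², y = 0.8 cm, Ī = 4.232533 cm⁴.
Centroid: ȳ = ΣA·y / ΣA = 3.009402 cm.
Transfer each piece to the centroidal x-axis using Ī + A·d² with d = y − 3.009402:
  vertical leg: d = 2.490598 cm → contributes +286.6409 cm⁴
  horizontal leg (remainder): d = -2.209402 cm → contributes +101.0806 cm⁴
Total I = 387.7215 cm⁴.
For the y-axis: x̄ = 4.509402 cm.
Repeating about the centroidal y-axis gives I_y = 714.9695 cm⁴.
Polar second moment: J = I_x + I_y = 1102.691 cm⁴.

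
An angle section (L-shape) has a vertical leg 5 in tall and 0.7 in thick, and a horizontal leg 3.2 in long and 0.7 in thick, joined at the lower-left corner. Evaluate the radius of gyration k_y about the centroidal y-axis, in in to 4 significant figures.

Decompose the section into non-overlapping parts with the origin at the bottom-left of its bounding rectangle.
Vertical leg: 0.7 × 5, A = 3.5 in², x = 0.35 in, Ī = 0.142917 in⁴.
Horizontal leg (remainder): 2.5 × 0.7, A = 1.75 in², x = 1.95 in, Ī = 0.911458 in⁴.
Centroid: x̄ = ΣA·x / ΣA = 0.883333 in.
Transfer each piece to the centroidal y-axis using Ī + A·d² with d = x − 0.883333:
  vertical leg: d = -0.533333 in → contributes +1.13847 in⁴
  horizontal leg (remainder): d = 1.06667 in → contributes +2.90257 in⁴
Total I = 4.04104 in⁴.
Radius of gyration: k = √(I/A) = √(4.04104 / 5.25) = 0.877338 in.

k_y ≈ 0.8773 in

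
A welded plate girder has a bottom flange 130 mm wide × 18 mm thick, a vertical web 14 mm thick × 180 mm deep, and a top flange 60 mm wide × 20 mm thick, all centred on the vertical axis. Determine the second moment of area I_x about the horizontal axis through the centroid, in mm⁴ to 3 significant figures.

Break the section into simple shapes (no overlaps), measuring from the bottom-left corner of the bounding box.
Bottom plate: 130 × 18, A = 2 340 mm², y = 9 mm, Ī = 63 180 mm⁴.
Web plate: 14 × 180, A = 2 520 mm², y = 108 mm, Ī = 6 804 000 mm⁴.
Top plate: 60 × 20, A = 1 200 mm², y = 208 mm, Ī = 40 000 mm⁴.
Centroid: ȳ = ΣA·y / ΣA = 89.574 mm.
Transfer each piece to the horizontal axis through the centroid using Ī + A·d² with d = y − 89.574:
  bottom plate: d = -80.574 mm → contributes +15 254 954 mm⁴
  web plate: d = 18.426 mm → contributes +7 659 560 mm⁴
  top plate: d = 118.43 mm → contributes +16 869 588 mm⁴
Total I = 39 784 102 mm⁴.

I_x ≈ 3.98 × 10⁷ mm⁴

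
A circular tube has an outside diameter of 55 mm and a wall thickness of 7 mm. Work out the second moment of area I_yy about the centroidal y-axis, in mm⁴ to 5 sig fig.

I_yy ≈ 3.1047 × 10⁵ mm⁴

Treat the section as a set of non-overlapping primitives; coordinates are from the bounding-box lower-left.
Outer circle: ⌀55, A = 2375.829 mm², x = 27.5 mm, Ī = 449180.3 mm⁴.
Bore (subtracted): ⌀41, A = 1320.254 mm², x = 27.5 mm, Ī = 138709.2 mm⁴.
By symmetry the centroid is at mid-width, x̄ = 27.5 mm.
All pieces are centred on the centroidal y-axis, so I = ΣĪ (holes subtracted) = 310 471 mm⁴.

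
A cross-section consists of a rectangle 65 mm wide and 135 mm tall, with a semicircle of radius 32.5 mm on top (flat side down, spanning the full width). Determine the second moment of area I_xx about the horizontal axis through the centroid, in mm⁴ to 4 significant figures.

I_xx ≈ 2.267 × 10⁷ mm⁴

Break the section into simple shapes (no overlaps), measuring from the bottom-left corner of the bounding box.
Rectangular body: 65 × 135, A = 8 775 mm², y = 67.5 mm, Ī = 13 327 031 mm⁴.
Semicircular cap: semicircle r = 32.5, A = 1659.15 mm², y = 148.793 mm, Ī = 122 452 mm⁴.
Centroid: ȳ = ΣA·y / ΣA = 80.4266 mm.
Transfer each piece to the horizontal axis through the centroid using Ī + A·d² with d = y − 80.4266:
  rectangular body: d = -12.9266 mm → contributes +14 793 311 mm⁴
  semicircular cap: d = 68.3668 mm → contributes +7 877 371 mm⁴
Total I = 22 670 682 mm⁴.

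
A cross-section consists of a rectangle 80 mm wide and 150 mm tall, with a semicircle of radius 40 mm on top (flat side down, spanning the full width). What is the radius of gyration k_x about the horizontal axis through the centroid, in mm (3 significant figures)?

Break the section into simple shapes (no overlaps), measuring from the bottom-left corner of the bounding box.
Rectangular body: 80 × 150, A = 12 000 mm², y = 75 mm, Ī = 22 500 000 mm⁴.
Semicircular cap: semicircle r = 40, A = 2513.3 mm², y = 166.98 mm, Ī = 280 978 mm⁴.
Centroid: ȳ = ΣA·y / ΣA = 90.928 mm.
Transfer each piece to the horizontal axis through the centroid using Ī + A·d² with d = y − 90.928:
  rectangular body: d = -15.928 mm → contributes +25 544 277 mm⁴
  semicircular cap: d = 76.049 mm → contributes +14 816 330 mm⁴
Total I = 40 360 608 mm⁴.
Radius of gyration: k = √(I/A) = √(40 360 608 / 14 513) = 52.735 mm.

k_x ≈ 52.7 mm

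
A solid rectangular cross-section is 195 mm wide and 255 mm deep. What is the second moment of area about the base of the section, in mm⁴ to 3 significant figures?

The section: 195 × 255, A = 49 725 mm², y = 127.5 mm, Ī = 269 447 344 mm⁴.
Transfer it to a horizontal axis along the bottom face using Ī + A·d² with d = y − 0:
  the section: d = 127.5 mm → contributes +1 077 789 375 mm⁴
Total I = 1 077 789 375 mm⁴.

I_base ≈ 1.08 × 10⁹ mm⁴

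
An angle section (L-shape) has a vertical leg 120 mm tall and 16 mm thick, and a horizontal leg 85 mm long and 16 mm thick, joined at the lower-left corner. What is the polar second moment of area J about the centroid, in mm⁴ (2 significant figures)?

J ≈ 6.0 × 10⁶ mm⁴

Split into non-overlapping primitives; take the origin at the lower-left of the bounding box.
Vertical leg: 16 × 120, A = 1 920 mm², y = 60 mm, Ī = 2 304 000 mm⁴.
Horizontal leg (remainder): 69 × 16, A = 1 104 mm², y = 8 mm, Ī = 23 552 mm⁴.
Centroid: ȳ = ΣA·y / ΣA = 41.02 mm.
Transfer each piece to the centroidal x-axis using Ī + A·d² with d = y − 41.02:
  vertical leg: d = 18.98 mm → contributes +2 995 962 mm⁴
  horizontal leg (remainder): d = -33.02 mm → contributes +1 226 965 mm⁴
Total I = 4 222 927 mm⁴.
For the y-axis: x̄ = 23.52 mm.
Repeating about the centroidal y-axis gives I_y = 1 745 067 mm⁴.
Polar second moment: J = I_x + I_y = 5 967 994 mm⁴.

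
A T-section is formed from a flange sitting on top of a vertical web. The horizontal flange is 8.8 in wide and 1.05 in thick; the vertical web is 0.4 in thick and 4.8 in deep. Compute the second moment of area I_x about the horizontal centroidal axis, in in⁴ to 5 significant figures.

I_x ≈ 18.136 in⁴

Decompose the section into non-overlapping parts with the origin at the bottom-left of its bounding rectangle.
Flange: 8.8 × 1.05, A = 9.24 in², y = 5.325 in, Ī = 0.848925 in⁴.
Web: 0.4 × 4.8, A = 1.92 in², y = 2.4 in, Ī = 3.6864 in⁴.
Centroid: ȳ = ΣA·y / ΣA = 4.821774 in.
Transfer each piece to the horizontal centroidal axis using Ī + A·d² with d = y − 4.821774:
  flange: d = 0.5032258 in → contributes +3.188828 in⁴
  web: d = -2.421774 in → contributes +14.94718 in⁴
Total I = 18.13601 in⁴.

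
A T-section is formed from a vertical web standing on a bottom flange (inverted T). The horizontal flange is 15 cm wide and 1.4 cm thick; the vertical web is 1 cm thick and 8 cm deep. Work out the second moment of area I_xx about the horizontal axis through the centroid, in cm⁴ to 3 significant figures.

Decompose the section into non-overlapping parts with the origin at the bottom-left of its bounding rectangle.
Flange: 15 × 1.4, A = 21 cm², y = 0.7 cm, Ī = 3.43 cm⁴.
Web: 1 × 8, A = 8 cm², y = 5.4 cm, Ī = 42.667 cm⁴.
Centroid: ȳ = ΣA·y / ΣA = 1.9966 cm.
Transfer each piece to the horizontal axis through the centroid using Ī + A·d² with d = y − 1.9966:
  flange: d = -1.2966 cm → contributes +38.732 cm⁴
  web: d = 3.4034 cm → contributes +135.33 cm⁴
Total I = 174.07 cm⁴.

I_xx ≈ 174 cm⁴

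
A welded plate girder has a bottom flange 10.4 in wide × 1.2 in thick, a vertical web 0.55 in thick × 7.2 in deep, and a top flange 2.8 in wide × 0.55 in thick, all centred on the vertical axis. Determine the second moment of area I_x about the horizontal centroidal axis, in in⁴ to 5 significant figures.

I_x ≈ 141.92 in⁴

Split into non-overlapping primitives; take the origin at the lower-left of the bounding box.
Bottom plate: 10.4 × 1.2, A = 12.48 in², y = 0.6 in, Ī = 1.4976 in⁴.
Web plate: 0.55 × 7.2, A = 3.96 in², y = 4.8 in, Ī = 17.1072 in⁴.
Top plate: 2.8 × 0.55, A = 1.54 in², y = 8.675 in, Ī = 0.03882083 in⁴.
Centroid: ȳ = ΣA·y / ΣA = 2.216657 in.
Transfer each piece to the horizontal centroidal axis using Ī + A·d² with d = y − 2.216657:
  bottom plate: d = -1.616657 in → contributes +34.11509 in⁴
  web plate: d = 2.583343 in → contributes +43.53489 in⁴
  top plate: d = 6.458343 in → contributes +64.27251 in⁴
Total I = 141.9225 in⁴.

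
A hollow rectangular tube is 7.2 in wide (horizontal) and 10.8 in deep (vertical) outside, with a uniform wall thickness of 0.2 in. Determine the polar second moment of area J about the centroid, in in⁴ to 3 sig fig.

J ≈ 182 in⁴

Treat the section as a set of non-overlapping primitives; coordinates are from the bounding-box lower-left.
Outer rectangle: 7.2 × 10.8, A = 77.76 in², y = 5.4 in, Ī = 755.83 in⁴.
Inner void (subtracted): 6.8 × 10.4, A = 70.72 in², y = 5.4 in, Ī = 637.42 in⁴.
By symmetry the centroid is at mid-height, ȳ = 5.4 in.
All pieces are centred on the centroidal x-axis, so I = ΣĪ (holes subtracted) = 118.4 in⁴.
Repeating about the centroidal y-axis gives I_y = 63.415 in⁴.
Polar second moment: J = I_x + I_y = 181.82 in⁴.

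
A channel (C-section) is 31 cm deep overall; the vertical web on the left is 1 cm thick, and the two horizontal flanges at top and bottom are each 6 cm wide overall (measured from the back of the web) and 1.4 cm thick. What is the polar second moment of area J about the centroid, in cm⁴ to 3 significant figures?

J ≈ 5670 cm⁴

Treat the section as a set of non-overlapping primitives; coordinates are from the bounding-box lower-left.
Web: 1 × 31, A = 31 cm², y = 15.5 cm, Ī = 2482.6 cm⁴.
Top flange (beyond web): 5 × 1.4, A = 7 cm², y = 30.3 cm, Ī = 1.1433 cm⁴.
Bottom flange (beyond web): 5 × 1.4, A = 7 cm², y = 0.7 cm, Ī = 1.1433 cm⁴.
By symmetry the centroid is at mid-height, ȳ = 15.5 cm.
Transfer each piece to the centroidal x-axis using Ī + A·d² with d = y − 15.5:
  web: d = 0 cm → contributes +2482.6 cm⁴
  top flange (beyond web): d = 14.8 cm → contributes +1534.4 cm⁴
  bottom flange (beyond web): d = -14.8 cm → contributes +1534.4 cm⁴
Total I = 5551.4 cm⁴.
For the y-axis: x̄ = 1.4333 cm.
Repeating about the centroidal y-axis gives I_y = 118.55 cm⁴.
Polar second moment: J = I_x + I_y = 5 670 cm⁴.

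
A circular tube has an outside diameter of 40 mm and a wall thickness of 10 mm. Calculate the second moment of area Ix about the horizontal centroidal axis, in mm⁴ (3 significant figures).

Ix ≈ 1.18 × 10⁵ mm⁴

Split into non-overlapping primitives; take the origin at the lower-left of the bounding box.
Outer circle: ⌀40, A = 1256.6 mm², y = 20 mm, Ī = 125 664 mm⁴.
Bore (subtracted): ⌀20, A = 314.16 mm², y = 20 mm, Ī = 7 854 mm⁴.
By symmetry the centroid is at mid-height, ȳ = 20 mm.
All pieces are centred on the horizontal centroidal axis, so I = ΣĪ (holes subtracted) = 117 810 mm⁴.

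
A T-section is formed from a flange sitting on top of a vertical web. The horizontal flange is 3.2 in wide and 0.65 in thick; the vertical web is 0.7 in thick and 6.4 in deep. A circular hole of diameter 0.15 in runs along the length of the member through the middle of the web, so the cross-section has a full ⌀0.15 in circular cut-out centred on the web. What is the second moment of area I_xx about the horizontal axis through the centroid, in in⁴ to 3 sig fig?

Treat the section as a set of non-overlapping primitives; coordinates are from the bounding-box lower-left.
Flange: 3.2 × 0.65, A = 2.08 in², y = 6.725 in, Ī = 0.073233 in⁴.
Web: 0.7 × 6.4, A = 4.48 in², y = 3.2 in, Ī = 15.292 in⁴.
Hole (subtracted): ⌀0.15, A = 0.017671 in², y = 3.2 in, Ī = 0.00002485 in⁴.
Centroid: ȳ = ΣA·y / ΣA = 4.3207 in.
Transfer each piece to the horizontal axis through the centroid using Ī + A·d² with d = y − 4.3207:
  flange: d = 2.4043 in → contributes +12.097 in⁴
  web: d = -1.1207 in → contributes +20.918 in⁴
  hole: d = -1.1207 in → contributes −0.02222 in⁴
Total I = 32.993 in⁴.

I_xx ≈ 33.0 in⁴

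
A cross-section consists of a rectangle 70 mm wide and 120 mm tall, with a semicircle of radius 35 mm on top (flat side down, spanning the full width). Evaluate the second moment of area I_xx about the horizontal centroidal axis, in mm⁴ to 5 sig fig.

I_xx ≈ 1.9017 × 10⁷ mm⁴

Decompose the section into non-overlapping parts with the origin at the bottom-left of its bounding rectangle.
Rectangular body: 70 × 120, A = 8 400 mm², y = 60 mm, Ī = 10 080 000 mm⁴.
Semicircular cap: semicircle r = 35, A = 1924.226 mm², y = 134.8545 mm, Ī = 164 704 mm⁴.
Centroid: ȳ = ΣA·y / ΣA = 73.95135 mm.
Transfer each piece to the horizontal centroidal axis using Ī + A·d² with d = y − 73.95135:
  rectangular body: d = -13.95135 mm → contributes +11 714 977 mm⁴
  semicircular cap: d = 60.90311 mm → contributes +7 302 021 mm⁴
Total I = 19 016 997 mm⁴.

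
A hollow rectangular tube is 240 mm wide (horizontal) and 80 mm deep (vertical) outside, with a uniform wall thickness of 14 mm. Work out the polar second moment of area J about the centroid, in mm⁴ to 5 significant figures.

Break the section into simple shapes (no overlaps), measuring from the bottom-left corner of the bounding box.
Outer rectangle: 240 × 80, A = 19 200 mm², y = 40 mm, Ī = 10 240 000 mm⁴.
Inner void (subtracted): 212 × 52, A = 11 024 mm², y = 40 mm, Ī = 2 484 075 mm⁴.
By symmetry the centroid is at mid-height, ȳ = 40 mm.
All pieces are centred on the centroidal x-axis, so I = ΣĪ (holes subtracted) = 7 755 925 mm⁴.
Repeating about the centroidal y-axis gives I_y = 50 871 445 mm⁴.
Polar second moment: J = I_x + I_y = 58 627 371 mm⁴.

J ≈ 5.8627 × 10⁷ mm⁴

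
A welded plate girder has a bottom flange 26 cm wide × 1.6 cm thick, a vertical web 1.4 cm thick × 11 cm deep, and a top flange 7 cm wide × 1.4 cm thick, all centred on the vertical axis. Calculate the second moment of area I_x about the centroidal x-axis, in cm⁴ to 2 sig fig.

Break the section into simple shapes (no overlaps), measuring from the bottom-left corner of the bounding box.
Bottom plate: 26 × 1.6, A = 41.6 cm², y = 0.8 cm, Ī = 8.875 cm⁴.
Web plate: 1.4 × 11, A = 15.4 cm², y = 7.1 cm, Ī = 155.3 cm⁴.
Top plate: 7 × 1.4, A = 9.8 cm², y = 13.3 cm, Ī = 1.601 cm⁴.
Centroid: ȳ = ΣA·y / ΣA = 4.086 cm.
Transfer each piece to the centroidal x-axis using Ī + A·d² with d = y − 4.086:
  bottom plate: d = -3.286 cm → contributes +458.1 cm⁴
  web plate: d = 3.014 cm → contributes +295.2 cm⁴
  top plate: d = 9.214 cm → contributes +833.6 cm⁴
Total I = 1 587 cm⁴.

I_x ≈ 1600 cm⁴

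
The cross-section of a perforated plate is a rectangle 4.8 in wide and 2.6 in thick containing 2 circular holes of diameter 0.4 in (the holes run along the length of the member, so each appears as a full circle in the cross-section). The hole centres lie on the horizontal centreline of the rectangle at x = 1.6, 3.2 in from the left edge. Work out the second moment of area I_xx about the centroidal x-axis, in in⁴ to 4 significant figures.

I_xx ≈ 7.028 in⁴

Break the section into simple shapes (no overlaps), measuring from the bottom-left corner of the bounding box.
Plate: 4.8 × 2.6, A = 12.48 in², y = 1.3 in, Ī = 7.0304 in⁴.
Hole 1 (subtracted): ⌀0.4, A = 0.125664 in², y = 1.3 in, Ī = 0.00125664 in⁴.
Hole 2 (subtracted): ⌀0.4, A = 0.125664 in², y = 1.3 in, Ī = 0.00125664 in⁴.
By symmetry the centroid is at mid-height, ȳ = 1.3 in.
All pieces are centred on the centroidal x-axis, so I = ΣĪ (holes subtracted) = 7.02789 in⁴.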